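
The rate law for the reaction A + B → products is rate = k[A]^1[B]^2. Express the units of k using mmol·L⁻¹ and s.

(mmol·L⁻¹)⁻²·s⁻¹

Step 1: Overall order = 1 + 2 = 3.
Step 2: rate has units mmol·L⁻¹·s⁻¹; [A]^1[B]^2 has units (mmol·L⁻¹)^3.
Step 3: k = rate/([A]^1[B]^2), so units of k = (mmol·L⁻¹)^(1-3)·s⁻¹ = (mmol·L⁻¹)⁻²·s⁻¹.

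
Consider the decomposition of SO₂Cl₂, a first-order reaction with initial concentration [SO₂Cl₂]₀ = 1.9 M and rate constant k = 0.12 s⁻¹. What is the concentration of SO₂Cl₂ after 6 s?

0.9248 M

Step 1: For a first-order reaction: [SO₂Cl₂] = [SO₂Cl₂]₀ × e^(-kt)
Step 2: [SO₂Cl₂] = 1.9 × e^(-0.12 × 6)
Step 3: [SO₂Cl₂] = 1.9 × e^(-0.72)
Step 4: [SO₂Cl₂] = 1.9 × 0.486752 = 0.9248 M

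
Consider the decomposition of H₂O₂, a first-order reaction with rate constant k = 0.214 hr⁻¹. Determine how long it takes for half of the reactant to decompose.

3.239 hr

Step 1: For a first-order reaction, t₁/₂ = ln(2)/k
Step 2: t₁/₂ = ln(2)/0.214
Step 3: t₁/₂ = 0.6931/0.214 = 3.239 hr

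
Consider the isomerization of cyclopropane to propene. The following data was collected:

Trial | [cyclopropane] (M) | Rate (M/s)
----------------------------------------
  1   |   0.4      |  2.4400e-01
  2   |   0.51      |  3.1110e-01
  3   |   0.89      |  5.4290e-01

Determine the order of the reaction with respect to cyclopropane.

first order (1)

Step 1: Compare trials to find order n where rate₂/rate₁ = ([cyclopropane]₂/[cyclopropane]₁)^n
Step 2: rate₂/rate₁ = 3.1110e-01/2.4400e-01 = 1.275
Step 3: [cyclopropane]₂/[cyclopropane]₁ = 0.51/0.4 = 1.275
Step 4: n = ln(1.275)/ln(1.275) = 1.00 ≈ 1
Step 5: The reaction is first order in cyclopropane.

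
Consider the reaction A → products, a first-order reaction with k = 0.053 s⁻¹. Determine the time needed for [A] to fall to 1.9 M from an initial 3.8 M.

13.08 s

Step 1: For first-order: t = ln([A]₀/[A])/k
Step 2: t = ln(3.8/1.9)/0.053
Step 3: t = ln(2)/0.053
Step 4: t = 0.6931/0.053 = 13.08 s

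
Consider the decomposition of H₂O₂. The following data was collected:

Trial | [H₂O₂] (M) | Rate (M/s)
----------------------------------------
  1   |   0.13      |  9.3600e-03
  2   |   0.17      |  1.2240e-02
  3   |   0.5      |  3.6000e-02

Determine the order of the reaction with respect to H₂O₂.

first order (1)

Step 1: Compare trials to find order n where rate₂/rate₁ = ([H₂O₂]₂/[H₂O₂]₁)^n
Step 2: rate₂/rate₁ = 1.2240e-02/9.3600e-03 = 1.308
Step 3: [H₂O₂]₂/[H₂O₂]₁ = 0.17/0.13 = 1.308
Step 4: n = ln(1.308)/ln(1.308) = 1.00 ≈ 1
Step 5: The reaction is first order in H₂O₂.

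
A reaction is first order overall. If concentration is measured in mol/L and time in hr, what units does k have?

hr⁻¹

Step 1: For overall order n, rate = k × (concentration)^n.
Step 2: Rate has units mol/L·hr⁻¹; concentration term has units (mol/L)^1.
Step 3: k = rate / (concentration)^n, so units of k = (mol/L)^(1-1)·hr⁻¹ = hr⁻¹.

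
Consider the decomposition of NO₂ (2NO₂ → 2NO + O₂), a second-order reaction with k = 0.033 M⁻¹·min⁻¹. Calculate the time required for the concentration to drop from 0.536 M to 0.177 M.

114.7 min

Step 1: For second-order: t = (1/[NO₂] - 1/[NO₂]₀)/k
Step 2: t = (1/0.177 - 1/0.536)/0.033
Step 3: t = (5.65 - 1.866)/0.033
Step 4: t = 3.784/0.033 = 114.7 min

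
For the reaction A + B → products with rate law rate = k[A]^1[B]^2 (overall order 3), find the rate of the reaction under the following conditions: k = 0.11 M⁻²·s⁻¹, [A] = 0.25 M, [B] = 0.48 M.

0.006336 M/s

Step 1: The rate law is rate = k[A]^1[B]^2, overall order = 1+2 = 3
Step 2: Substitute values: rate = 0.11 × (0.25)^1 × (0.48)^2
Step 3: rate = 0.11 × 0.25 × 0.2304 = 0.006336 M/s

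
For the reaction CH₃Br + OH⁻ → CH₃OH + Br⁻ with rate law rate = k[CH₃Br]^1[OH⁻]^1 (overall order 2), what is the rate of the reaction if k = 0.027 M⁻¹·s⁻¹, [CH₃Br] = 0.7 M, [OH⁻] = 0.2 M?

0.00378 M/s

Step 1: The rate law is rate = k[CH₃Br]^1[OH⁻]^1, overall order = 1+1 = 2
Step 2: Substitute values: rate = 0.027 × (0.7)^1 × (0.2)^1
Step 3: rate = 0.027 × 0.7 × 0.2 = 0.00378 M/s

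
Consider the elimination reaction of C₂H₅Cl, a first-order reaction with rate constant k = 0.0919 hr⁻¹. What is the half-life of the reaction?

7.542 hr

Step 1: For a first-order reaction, t₁/₂ = ln(2)/k
Step 2: t₁/₂ = ln(2)/0.0919
Step 3: t₁/₂ = 0.6931/0.0919 = 7.542 hr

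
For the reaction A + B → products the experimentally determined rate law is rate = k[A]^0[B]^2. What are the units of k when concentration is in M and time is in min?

M⁻¹·min⁻¹

Step 1: Overall order = 0 + 2 = 2.
Step 2: rate has units M·min⁻¹; [A]^0[B]^2 has units M^2.
Step 3: k = rate/([A]^0[B]^2), so units of k = M^(1-2)·min⁻¹ = M⁻¹·min⁻¹.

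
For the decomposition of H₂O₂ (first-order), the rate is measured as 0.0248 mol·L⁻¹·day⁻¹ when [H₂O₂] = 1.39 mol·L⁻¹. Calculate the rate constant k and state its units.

0.01784 day⁻¹

Step 1: rate = k[H₂O₂]^1, so k = rate / [H₂O₂]^1.
Step 2: k = 0.0248 / (1.39)^1 = 0.0248 / 1.39.
Step 3: k = 0.01784 day⁻¹.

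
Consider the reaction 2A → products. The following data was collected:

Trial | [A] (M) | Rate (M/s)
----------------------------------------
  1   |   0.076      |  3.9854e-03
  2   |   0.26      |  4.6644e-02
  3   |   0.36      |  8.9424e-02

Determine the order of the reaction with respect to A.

second order (2)

Step 1: Compare trials to find order n where rate₂/rate₁ = ([A]₂/[A]₁)^n
Step 2: rate₂/rate₁ = 4.6644e-02/3.9854e-03 = 11.7
Step 3: [A]₂/[A]₁ = 0.26/0.076 = 3.421
Step 4: n = ln(11.7)/ln(3.421) = 2.00 ≈ 2
Step 5: The reaction is second order in A.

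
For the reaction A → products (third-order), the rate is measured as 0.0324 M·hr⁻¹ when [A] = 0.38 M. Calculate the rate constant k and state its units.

0.5905 M⁻²·hr⁻¹

Step 1: rate = k[A]^3, so k = rate / [A]^3.
Step 2: k = 0.0324 / (0.38)^3 = 0.0324 / 0.05487.
Step 3: k = 0.5905 M⁻²·hr⁻¹.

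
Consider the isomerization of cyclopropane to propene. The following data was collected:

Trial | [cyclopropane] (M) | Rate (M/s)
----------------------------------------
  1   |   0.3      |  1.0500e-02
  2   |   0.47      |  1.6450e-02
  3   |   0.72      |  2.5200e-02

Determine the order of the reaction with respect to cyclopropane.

first order (1)

Step 1: Compare trials to find order n where rate₂/rate₁ = ([cyclopropane]₂/[cyclopropane]₁)^n
Step 2: rate₂/rate₁ = 1.6450e-02/1.0500e-02 = 1.567
Step 3: [cyclopropane]₂/[cyclopropane]₁ = 0.47/0.3 = 1.567
Step 4: n = ln(1.567)/ln(1.567) = 1.00 ≈ 1
Step 5: The reaction is first order in cyclopropane.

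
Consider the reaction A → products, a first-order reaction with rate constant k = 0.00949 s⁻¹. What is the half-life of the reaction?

73.04 s

Step 1: For a first-order reaction, t₁/₂ = ln(2)/k
Step 2: t₁/₂ = ln(2)/0.00949
Step 3: t₁/₂ = 0.6931/0.00949 = 73.04 s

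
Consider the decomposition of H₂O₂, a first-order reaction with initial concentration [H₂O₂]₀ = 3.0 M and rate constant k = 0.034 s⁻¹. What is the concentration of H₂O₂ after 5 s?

2.531 M

Step 1: For a first-order reaction: [H₂O₂] = [H₂O₂]₀ × e^(-kt)
Step 2: [H₂O₂] = 3.0 × e^(-0.034 × 5)
Step 3: [H₂O₂] = 3.0 × e^(-0.17)
Step 4: [H₂O₂] = 3.0 × 0.843665 = 2.531 M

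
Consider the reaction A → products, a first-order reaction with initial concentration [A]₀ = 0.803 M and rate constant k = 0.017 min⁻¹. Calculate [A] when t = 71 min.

0.2402 M

Step 1: For a first-order reaction: [A] = [A]₀ × e^(-kt)
Step 2: [A] = 0.803 × e^(-0.017 × 71)
Step 3: [A] = 0.803 × e^(-1.207)
Step 4: [A] = 0.803 × 0.299093 = 0.2402 M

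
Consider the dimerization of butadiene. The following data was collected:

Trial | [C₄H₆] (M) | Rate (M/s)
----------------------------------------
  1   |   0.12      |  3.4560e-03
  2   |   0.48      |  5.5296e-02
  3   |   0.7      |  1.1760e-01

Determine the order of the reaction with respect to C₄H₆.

second order (2)

Step 1: Compare trials to find order n where rate₂/rate₁ = ([C₄H₆]₂/[C₄H₆]₁)^n
Step 2: rate₂/rate₁ = 5.5296e-02/3.4560e-03 = 16
Step 3: [C₄H₆]₂/[C₄H₆]₁ = 0.48/0.12 = 4
Step 4: n = ln(16)/ln(4) = 2.00 ≈ 2
Step 5: The reaction is second order in C₄H₆.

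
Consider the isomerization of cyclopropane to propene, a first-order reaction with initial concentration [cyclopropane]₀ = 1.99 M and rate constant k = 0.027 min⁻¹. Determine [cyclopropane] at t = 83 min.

0.2116 M

Step 1: For a first-order reaction: [cyclopropane] = [cyclopropane]₀ × e^(-kt)
Step 2: [cyclopropane] = 1.99 × e^(-0.027 × 83)
Step 3: [cyclopropane] = 1.99 × e^(-2.241)
Step 4: [cyclopropane] = 1.99 × 0.106352 = 0.2116 M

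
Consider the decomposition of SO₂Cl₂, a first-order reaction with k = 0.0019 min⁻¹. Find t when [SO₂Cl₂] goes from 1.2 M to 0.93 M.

134.2 min

Step 1: For first-order: t = ln([SO₂Cl₂]₀/[SO₂Cl₂])/k
Step 2: t = ln(1.2/0.93)/0.0019
Step 3: t = ln(1.29)/0.0019
Step 4: t = 0.2549/0.0019 = 134.2 min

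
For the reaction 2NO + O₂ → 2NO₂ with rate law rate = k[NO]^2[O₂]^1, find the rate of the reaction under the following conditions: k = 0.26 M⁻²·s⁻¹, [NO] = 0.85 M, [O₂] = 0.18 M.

0.03381 M/s

Step 1: The rate law is rate = k[NO]^2[O₂]^1
Step 2: Substitute: rate = 0.26 × (0.85)^2 × (0.18)^1
Step 3: rate = 0.26 × 0.7225 × 0.18 = 0.033813 M/s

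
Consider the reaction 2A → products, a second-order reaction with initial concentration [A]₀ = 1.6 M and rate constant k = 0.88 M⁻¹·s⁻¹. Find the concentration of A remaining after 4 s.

0.2413 M

Step 1: For a second-order reaction: 1/[A] = 1/[A]₀ + kt
Step 2: 1/[A] = 1/1.6 + 0.88 × 4
Step 3: 1/[A] = 0.625 + 3.52 = 4.145
Step 4: [A] = 1/4.145 = 0.2413 M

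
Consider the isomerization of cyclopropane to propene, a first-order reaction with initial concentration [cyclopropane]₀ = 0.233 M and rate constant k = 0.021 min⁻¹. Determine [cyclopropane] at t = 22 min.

0.1468 M

Step 1: For a first-order reaction: [cyclopropane] = [cyclopropane]₀ × e^(-kt)
Step 2: [cyclopropane] = 0.233 × e^(-0.021 × 22)
Step 3: [cyclopropane] = 0.233 × e^(-0.462)
Step 4: [cyclopropane] = 0.233 × 0.630022 = 0.1468 M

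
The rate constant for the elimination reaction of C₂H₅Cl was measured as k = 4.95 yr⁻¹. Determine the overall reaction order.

first order (1)

Step 1: The units of k for an nth-order reaction are (concentration)^(1-n)·(time)⁻¹.
Step 2: Here k has units yr⁻¹, so the concentration exponent is 0.
Step 3: 1 - n = 0 ⇒ n = 1. The reaction is first order.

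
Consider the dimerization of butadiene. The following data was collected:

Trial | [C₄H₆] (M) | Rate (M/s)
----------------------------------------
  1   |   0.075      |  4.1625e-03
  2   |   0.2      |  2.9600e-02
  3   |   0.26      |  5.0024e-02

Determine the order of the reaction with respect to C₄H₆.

second order (2)

Step 1: Compare trials to find order n where rate₂/rate₁ = ([C₄H₆]₂/[C₄H₆]₁)^n
Step 2: rate₂/rate₁ = 2.9600e-02/4.1625e-03 = 7.111
Step 3: [C₄H₆]₂/[C₄H₆]₁ = 0.2/0.075 = 2.667
Step 4: n = ln(7.111)/ln(2.667) = 2.00 ≈ 2
Step 5: The reaction is second order in C₄H₆.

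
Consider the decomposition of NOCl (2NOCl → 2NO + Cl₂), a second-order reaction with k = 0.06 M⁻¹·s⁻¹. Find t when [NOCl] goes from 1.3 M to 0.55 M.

17.48 s

Step 1: For second-order: t = (1/[NOCl] - 1/[NOCl]₀)/k
Step 2: t = (1/0.55 - 1/1.3)/0.06
Step 3: t = (1.818 - 0.7692)/0.06
Step 4: t = 1.049/0.06 = 17.48 s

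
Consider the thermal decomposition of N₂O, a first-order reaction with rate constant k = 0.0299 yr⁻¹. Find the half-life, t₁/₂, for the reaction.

23.18 yr

Step 1: For a first-order reaction, t₁/₂ = ln(2)/k
Step 2: t₁/₂ = ln(2)/0.0299
Step 3: t₁/₂ = 0.6931/0.0299 = 23.18 yr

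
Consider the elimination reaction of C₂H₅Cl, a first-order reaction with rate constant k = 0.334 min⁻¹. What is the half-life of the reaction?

2.075 min

Step 1: For a first-order reaction, t₁/₂ = ln(2)/k
Step 2: t₁/₂ = ln(2)/0.334
Step 3: t₁/₂ = 0.6931/0.334 = 2.075 min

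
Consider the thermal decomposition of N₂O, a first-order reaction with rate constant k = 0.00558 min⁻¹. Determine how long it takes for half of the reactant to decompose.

124.2 min

Step 1: For a first-order reaction, t₁/₂ = ln(2)/k
Step 2: t₁/₂ = ln(2)/0.00558
Step 3: t₁/₂ = 0.6931/0.00558 = 124.2 min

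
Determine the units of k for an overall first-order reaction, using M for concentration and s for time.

s⁻¹

Step 1: For overall order n, rate = k × (concentration)^n.
Step 2: Rate has units M·s⁻¹; concentration term has units M^1.
Step 3: k = rate / (concentration)^n, so units of k = M^(1-1)·s⁻¹ = s⁻¹.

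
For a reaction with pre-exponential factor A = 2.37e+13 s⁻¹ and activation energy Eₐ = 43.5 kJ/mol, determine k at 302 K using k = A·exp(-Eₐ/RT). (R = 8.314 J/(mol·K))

7.09e+05 s⁻¹

Step 1: Use the Arrhenius equation: k = A × exp(-Eₐ/RT)
Step 2: Convert Eₐ to J/mol: 43.5 kJ/mol = 43500 J/mol
Step 3: Calculate the exponent: -Eₐ/(RT) = -43500/(8.314 × 302) = -17.32496
Step 4: k = 2.37e+13 × exp(-17.32496)
Step 5: k = 2.37e+13 × 2.99134e-08 = 7.0895e+05 s⁻¹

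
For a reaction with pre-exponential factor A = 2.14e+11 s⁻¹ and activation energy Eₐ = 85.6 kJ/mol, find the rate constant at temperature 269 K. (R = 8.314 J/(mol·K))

5.10e-06 s⁻¹

Step 1: Use the Arrhenius equation: k = A × exp(-Eₐ/RT)
Step 2: Convert Eₐ to J/mol: 85.6 kJ/mol = 85600 J/mol
Step 3: Calculate the exponent: -Eₐ/(RT) = -85600/(8.314 × 269) = -38.27467
Step 4: k = 2.14e+11 × exp(-38.27467)
Step 5: k = 2.14e+11 × 2.38518e-17 = 5.1043e-06 s⁻¹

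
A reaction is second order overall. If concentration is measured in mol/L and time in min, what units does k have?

(mol/L)⁻¹·min⁻¹

Step 1: For overall order n, rate = k × (concentration)^n.
Step 2: Rate has units mol/L·min⁻¹; concentration term has units (mol/L)^2.
Step 3: k = rate / (concentration)^n, so units of k = (mol/L)^(1-2)·min⁻¹ = (mol/L)⁻¹·min⁻¹.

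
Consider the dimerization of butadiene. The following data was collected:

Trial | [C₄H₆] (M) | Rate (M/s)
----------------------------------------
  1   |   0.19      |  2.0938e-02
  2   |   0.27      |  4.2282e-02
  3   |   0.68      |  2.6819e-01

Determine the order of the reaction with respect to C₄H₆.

second order (2)

Step 1: Compare trials to find order n where rate₂/rate₁ = ([C₄H₆]₂/[C₄H₆]₁)^n
Step 2: rate₂/rate₁ = 4.2282e-02/2.0938e-02 = 2.019
Step 3: [C₄H₆]₂/[C₄H₆]₁ = 0.27/0.19 = 1.421
Step 4: n = ln(2.019)/ln(1.421) = 2.00 ≈ 2
Step 5: The reaction is second order in C₄H₆.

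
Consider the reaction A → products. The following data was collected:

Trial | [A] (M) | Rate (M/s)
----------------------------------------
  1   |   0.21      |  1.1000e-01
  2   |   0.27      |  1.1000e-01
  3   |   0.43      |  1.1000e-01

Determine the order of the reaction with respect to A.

zeroth order (0)

Step 1: Compare trials - when concentration changes, rate stays constant.
Step 2: rate₂/rate₁ = 1.1000e-01/1.1000e-01 = 1
Step 3: [A]₂/[A]₁ = 0.27/0.21 = 1.286
Step 4: Since rate ratio ≈ (conc ratio)^0, the reaction is zeroth order.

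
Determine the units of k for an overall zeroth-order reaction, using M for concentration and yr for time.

M·yr⁻¹

Step 1: For overall order n, rate = k × (concentration)^n.
Step 2: Rate has units M·yr⁻¹; concentration term has units M^0.
Step 3: k = rate / (concentration)^n, so units of k = M^(1-0)·yr⁻¹ = M·yr⁻¹.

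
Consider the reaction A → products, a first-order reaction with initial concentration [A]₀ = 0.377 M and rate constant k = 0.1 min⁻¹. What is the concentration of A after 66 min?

0.0005129 M

Step 1: For a first-order reaction: [A] = [A]₀ × e^(-kt)
Step 2: [A] = 0.377 × e^(-0.1 × 66)
Step 3: [A] = 0.377 × e^(-6.6)
Step 4: [A] = 0.377 × 0.00136037 = 0.0005129 M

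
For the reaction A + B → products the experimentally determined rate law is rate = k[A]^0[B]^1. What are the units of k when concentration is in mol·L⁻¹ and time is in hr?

hr⁻¹

Step 1: Overall order = 0 + 1 = 1.
Step 2: rate has units mol·L⁻¹·hr⁻¹; [A]^0[B]^1 has units (mol·L⁻¹)^1.
Step 3: k = rate/([A]^0[B]^1), so units of k = (mol·L⁻¹)^(1-1)·hr⁻¹ = hr⁻¹.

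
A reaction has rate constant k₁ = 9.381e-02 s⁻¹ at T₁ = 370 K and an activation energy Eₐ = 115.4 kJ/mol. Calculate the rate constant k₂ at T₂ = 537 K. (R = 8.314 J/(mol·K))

1.094e+04 s⁻¹

Step 1: Use the two-temperature Arrhenius form: ln(k₂/k₁) = -Eₐ/R × (1/T₂ - 1/T₁)
Step 2: Convert Eₐ to J/mol: 115.4 kJ/mol = 115400 J/mol
Step 3: 1/T₂ - 1/T₁ = 1/537 - 1/370 = -8.405053e-04 K⁻¹
Step 4: ln(k₂/k₁) = -115400/8.314 × -8.405053e-04 = 11.66638
Step 5: k₂ = k₁ × exp(11.66638) = 9.381e-02 × 1.16585e+05 = 1.094e+04 s⁻¹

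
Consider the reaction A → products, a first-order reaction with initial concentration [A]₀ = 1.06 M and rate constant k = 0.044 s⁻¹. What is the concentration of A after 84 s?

0.02631 M

Step 1: For a first-order reaction: [A] = [A]₀ × e^(-kt)
Step 2: [A] = 1.06 × e^(-0.044 × 84)
Step 3: [A] = 1.06 × e^(-3.696)
Step 4: [A] = 1.06 × 0.0248226 = 0.02631 M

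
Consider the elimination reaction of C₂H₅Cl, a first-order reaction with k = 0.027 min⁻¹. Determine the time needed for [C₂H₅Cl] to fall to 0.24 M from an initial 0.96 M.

51.34 min

Step 1: For first-order: t = ln([C₂H₅Cl]₀/[C₂H₅Cl])/k
Step 2: t = ln(0.96/0.24)/0.027
Step 3: t = ln(4)/0.027
Step 4: t = 1.386/0.027 = 51.34 min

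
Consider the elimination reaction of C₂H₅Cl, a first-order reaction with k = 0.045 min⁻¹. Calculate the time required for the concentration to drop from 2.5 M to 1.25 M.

15.4 min

Step 1: For first-order: t = ln([C₂H₅Cl]₀/[C₂H₅Cl])/k
Step 2: t = ln(2.5/1.25)/0.045
Step 3: t = ln(2)/0.045
Step 4: t = 0.6931/0.045 = 15.4 min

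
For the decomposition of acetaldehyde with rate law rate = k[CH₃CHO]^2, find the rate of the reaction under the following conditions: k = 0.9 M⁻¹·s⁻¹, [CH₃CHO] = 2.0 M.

3.6 M/s

Step 1: Identify the rate law: rate = k[CH₃CHO]^2
Step 2: Substitute values: rate = 0.9 × (2.0)^2
Step 3: Calculate: rate = 0.9 × 4 = 3.6 M/s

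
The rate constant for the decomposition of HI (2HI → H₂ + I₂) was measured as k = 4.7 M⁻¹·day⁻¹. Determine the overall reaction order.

second order (2)

Step 1: The units of k for an nth-order reaction are (concentration)^(1-n)·(time)⁻¹.
Step 2: Here k has units M⁻¹·day⁻¹, so the concentration exponent is -1.
Step 3: 1 - n = -1 ⇒ n = 2. The reaction is second order.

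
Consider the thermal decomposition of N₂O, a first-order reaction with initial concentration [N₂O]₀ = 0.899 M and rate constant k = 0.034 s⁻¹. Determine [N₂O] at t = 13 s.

0.5778 M

Step 1: For a first-order reaction: [N₂O] = [N₂O]₀ × e^(-kt)
Step 2: [N₂O] = 0.899 × e^(-0.034 × 13)
Step 3: [N₂O] = 0.899 × e^(-0.442)
Step 4: [N₂O] = 0.899 × 0.64275 = 0.5778 M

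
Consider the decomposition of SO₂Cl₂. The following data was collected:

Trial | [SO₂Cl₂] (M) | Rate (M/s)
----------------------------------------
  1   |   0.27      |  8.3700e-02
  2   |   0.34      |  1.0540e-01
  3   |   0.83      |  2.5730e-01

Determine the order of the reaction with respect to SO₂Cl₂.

first order (1)

Step 1: Compare trials to find order n where rate₂/rate₁ = ([SO₂Cl₂]₂/[SO₂Cl₂]₁)^n
Step 2: rate₂/rate₁ = 1.0540e-01/8.3700e-02 = 1.259
Step 3: [SO₂Cl₂]₂/[SO₂Cl₂]₁ = 0.34/0.27 = 1.259
Step 4: n = ln(1.259)/ln(1.259) = 1.00 ≈ 1
Step 5: The reaction is first order in SO₂Cl₂.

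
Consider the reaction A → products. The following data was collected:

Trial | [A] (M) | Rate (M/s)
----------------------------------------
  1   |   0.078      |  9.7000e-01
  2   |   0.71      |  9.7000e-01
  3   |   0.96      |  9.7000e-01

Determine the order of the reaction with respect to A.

zeroth order (0)

Step 1: Compare trials - when concentration changes, rate stays constant.
Step 2: rate₂/rate₁ = 9.7000e-01/9.7000e-01 = 1
Step 3: [A]₂/[A]₁ = 0.71/0.078 = 9.103
Step 4: Since rate ratio ≈ (conc ratio)^0, the reaction is zeroth order.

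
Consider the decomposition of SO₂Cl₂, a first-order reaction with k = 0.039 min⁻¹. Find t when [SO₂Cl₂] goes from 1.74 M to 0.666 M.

24.62 min

Step 1: For first-order: t = ln([SO₂Cl₂]₀/[SO₂Cl₂])/k
Step 2: t = ln(1.74/0.666)/0.039
Step 3: t = ln(2.613)/0.039
Step 4: t = 0.9604/0.039 = 24.62 min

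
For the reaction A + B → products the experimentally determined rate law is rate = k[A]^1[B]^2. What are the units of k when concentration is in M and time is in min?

M⁻²·min⁻¹

Step 1: Overall order = 1 + 2 = 3.
Step 2: rate has units M·min⁻¹; [A]^1[B]^2 has units M^3.
Step 3: k = rate/([A]^1[B]^2), so units of k = M^(1-3)·min⁻¹ = M⁻²·min⁻¹.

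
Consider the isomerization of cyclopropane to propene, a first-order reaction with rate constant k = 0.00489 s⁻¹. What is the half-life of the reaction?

141.7 s

Step 1: For a first-order reaction, t₁/₂ = ln(2)/k
Step 2: t₁/₂ = ln(2)/0.00489
Step 3: t₁/₂ = 0.6931/0.00489 = 141.7 s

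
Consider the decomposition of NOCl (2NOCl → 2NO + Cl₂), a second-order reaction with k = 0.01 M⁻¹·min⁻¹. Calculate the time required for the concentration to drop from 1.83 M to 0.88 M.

58.99 min

Step 1: For second-order: t = (1/[NOCl] - 1/[NOCl]₀)/k
Step 2: t = (1/0.88 - 1/1.83)/0.01
Step 3: t = (1.136 - 0.5464)/0.01
Step 4: t = 0.5899/0.01 = 58.99 min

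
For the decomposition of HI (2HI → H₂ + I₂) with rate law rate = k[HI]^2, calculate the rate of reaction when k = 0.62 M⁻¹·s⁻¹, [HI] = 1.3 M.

1.048 M/s

Step 1: Identify the rate law: rate = k[HI]^2
Step 2: Substitute values: rate = 0.62 × (1.3)^2
Step 3: Calculate: rate = 0.62 × 1.69 = 1.0478 M/s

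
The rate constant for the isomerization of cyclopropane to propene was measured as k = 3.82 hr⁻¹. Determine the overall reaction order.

first order (1)

Step 1: The units of k for an nth-order reaction are (concentration)^(1-n)·(time)⁻¹.
Step 2: Here k has units hr⁻¹, so the concentration exponent is 0.
Step 3: 1 - n = 0 ⇒ n = 1. The reaction is first order.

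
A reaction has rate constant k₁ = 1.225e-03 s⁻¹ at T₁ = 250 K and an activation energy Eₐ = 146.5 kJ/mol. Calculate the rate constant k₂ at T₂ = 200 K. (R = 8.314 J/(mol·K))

2.726e-11 s⁻¹

Step 1: Use the two-temperature Arrhenius form: ln(k₂/k₁) = -Eₐ/R × (1/T₂ - 1/T₁)
Step 2: Convert Eₐ to J/mol: 146.5 kJ/mol = 146500 J/mol
Step 3: 1/T₂ - 1/T₁ = 1/200 - 1/250 = 1.000000e-03 K⁻¹
Step 4: ln(k₂/k₁) = -146500/8.314 × 1.000000e-03 = -17.62088
Step 5: k₂ = k₁ × exp(-17.62088) = 1.225e-03 × 2.22510e-08 = 2.726e-11 s⁻¹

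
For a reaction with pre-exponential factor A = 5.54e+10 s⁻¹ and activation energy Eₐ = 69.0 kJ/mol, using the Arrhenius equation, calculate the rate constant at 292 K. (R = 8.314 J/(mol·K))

2.51e-02 s⁻¹

Step 1: Use the Arrhenius equation: k = A × exp(-Eₐ/RT)
Step 2: Convert Eₐ to J/mol: 69.0 kJ/mol = 69000 J/mol
Step 3: Calculate the exponent: -Eₐ/(RT) = -69000/(8.314 × 292) = -28.42210
Step 4: k = 5.54e+10 × exp(-28.42210)
Step 5: k = 5.54e+10 × 4.53355e-13 = 2.5116e-02 s⁻¹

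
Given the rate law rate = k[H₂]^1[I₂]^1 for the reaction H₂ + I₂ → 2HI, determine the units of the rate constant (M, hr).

M⁻¹·hr⁻¹

Step 1: Overall order = 1 + 1 = 2.
Step 2: rate has units M·hr⁻¹; [H₂]^1[I₂]^1 has units M^2.
Step 3: k = rate/([H₂]^1[I₂]^1), so units of k = M^(1-2)·hr⁻¹ = M⁻¹·hr⁻¹.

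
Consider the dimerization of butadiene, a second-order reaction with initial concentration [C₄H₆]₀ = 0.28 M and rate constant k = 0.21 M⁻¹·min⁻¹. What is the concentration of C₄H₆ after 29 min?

0.1035 M

Step 1: For a second-order reaction: 1/[C₄H₆] = 1/[C₄H₆]₀ + kt
Step 2: 1/[C₄H₆] = 1/0.28 + 0.21 × 29
Step 3: 1/[C₄H₆] = 3.571 + 6.09 = 9.661
Step 4: [C₄H₆] = 1/9.661 = 0.1035 M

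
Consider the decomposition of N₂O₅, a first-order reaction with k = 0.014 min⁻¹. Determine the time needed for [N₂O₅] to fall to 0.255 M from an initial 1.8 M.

139.6 min

Step 1: For first-order: t = ln([N₂O₅]₀/[N₂O₅])/k
Step 2: t = ln(1.8/0.255)/0.014
Step 3: t = ln(7.059)/0.014
Step 4: t = 1.954/0.014 = 139.6 min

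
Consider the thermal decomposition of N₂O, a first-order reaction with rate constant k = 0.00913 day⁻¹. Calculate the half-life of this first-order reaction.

75.92 day

Step 1: For a first-order reaction, t₁/₂ = ln(2)/k
Step 2: t₁/₂ = ln(2)/0.00913
Step 3: t₁/₂ = 0.6931/0.00913 = 75.92 day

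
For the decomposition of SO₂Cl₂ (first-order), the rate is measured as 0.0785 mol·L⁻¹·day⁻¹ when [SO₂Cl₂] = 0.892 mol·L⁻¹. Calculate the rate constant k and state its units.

0.088 day⁻¹

Step 1: rate = k[SO₂Cl₂]^1, so k = rate / [SO₂Cl₂]^1.
Step 2: k = 0.0785 / (0.892)^1 = 0.0785 / 0.892.
Step 3: k = 0.088 day⁻¹.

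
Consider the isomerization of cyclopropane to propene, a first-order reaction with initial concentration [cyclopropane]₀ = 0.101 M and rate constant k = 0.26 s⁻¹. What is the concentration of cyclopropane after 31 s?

3.191e-05 M

Step 1: For a first-order reaction: [cyclopropane] = [cyclopropane]₀ × e^(-kt)
Step 2: [cyclopropane] = 0.101 × e^(-0.26 × 31)
Step 3: [cyclopropane] = 0.101 × e^(-8.06)
Step 4: [cyclopropane] = 0.101 × 0.000315927 = 3.191e-05 M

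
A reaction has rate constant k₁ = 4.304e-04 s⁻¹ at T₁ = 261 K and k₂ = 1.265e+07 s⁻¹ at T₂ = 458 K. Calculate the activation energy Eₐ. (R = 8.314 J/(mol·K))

121.6 kJ/mol

Step 1: Use the two-temperature Arrhenius form: ln(k₂/k₁) = -Eₐ/R × (1/T₂ - 1/T₁)
Step 2: ln(k₂/k₁) = ln(1.265e+07/4.304e-04) = ln(2.93913e+10) = 24.104
Step 3: 1/T₂ - 1/T₁ = 1/458 - 1/261 = -1.648012e-03 K⁻¹
Step 4: Eₐ = -R × ln(k₂/k₁) / (1/T₂ - 1/T₁) = -8.314 × 24.104 / -1.648012e-03
Step 5: Eₐ = 1.2160e+05 J/mol = 121.6 kJ/mol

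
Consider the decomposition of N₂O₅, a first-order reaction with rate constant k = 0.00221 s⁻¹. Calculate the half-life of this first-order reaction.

313.6 s

Step 1: For a first-order reaction, t₁/₂ = ln(2)/k
Step 2: t₁/₂ = ln(2)/0.00221
Step 3: t₁/₂ = 0.6931/0.00221 = 313.6 s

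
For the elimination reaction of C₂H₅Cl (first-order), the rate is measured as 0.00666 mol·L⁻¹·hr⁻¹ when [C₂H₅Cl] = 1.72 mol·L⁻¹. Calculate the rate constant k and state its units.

0.003872 hr⁻¹

Step 1: rate = k[C₂H₅Cl]^1, so k = rate / [C₂H₅Cl]^1.
Step 2: k = 0.00666 / (1.72)^1 = 0.00666 / 1.72.
Step 3: k = 0.003872 hr⁻¹.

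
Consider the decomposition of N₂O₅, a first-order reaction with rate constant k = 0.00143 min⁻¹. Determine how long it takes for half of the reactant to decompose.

484.7 min

Step 1: For a first-order reaction, t₁/₂ = ln(2)/k
Step 2: t₁/₂ = ln(2)/0.00143
Step 3: t₁/₂ = 0.6931/0.00143 = 484.7 min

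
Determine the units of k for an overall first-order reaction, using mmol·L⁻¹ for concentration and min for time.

min⁻¹

Step 1: For overall order n, rate = k × (concentration)^n.
Step 2: Rate has units mmol·L⁻¹·min⁻¹; concentration term has units (mmol·L⁻¹)^1.
Step 3: k = rate / (concentration)^n, so units of k = (mmol·L⁻¹)^(1-1)·min⁻¹ = min⁻¹.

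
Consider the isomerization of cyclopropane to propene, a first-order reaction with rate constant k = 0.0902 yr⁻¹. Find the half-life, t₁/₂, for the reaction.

7.685 yr

Step 1: For a first-order reaction, t₁/₂ = ln(2)/k
Step 2: t₁/₂ = ln(2)/0.0902
Step 3: t₁/₂ = 0.6931/0.0902 = 7.685 yr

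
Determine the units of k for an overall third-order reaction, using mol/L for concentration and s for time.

(mol/L)⁻²·s⁻¹

Step 1: For overall order n, rate = k × (concentration)^n.
Step 2: Rate has units mol/L·s⁻¹; concentration term has units (mol/L)^3.
Step 3: k = rate / (concentration)^n, so units of k = (mol/L)^(1-3)·s⁻¹ = (mol/L)⁻²·s⁻¹.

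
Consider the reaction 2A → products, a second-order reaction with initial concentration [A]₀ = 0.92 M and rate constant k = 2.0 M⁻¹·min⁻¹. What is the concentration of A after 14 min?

0.03438 M

Step 1: For a second-order reaction: 1/[A] = 1/[A]₀ + kt
Step 2: 1/[A] = 1/0.92 + 2.0 × 14
Step 3: 1/[A] = 1.087 + 28 = 29.09
Step 4: [A] = 1/29.09 = 0.03438 M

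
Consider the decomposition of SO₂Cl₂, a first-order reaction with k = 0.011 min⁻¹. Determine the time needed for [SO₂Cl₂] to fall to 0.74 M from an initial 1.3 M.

51.22 min

Step 1: For first-order: t = ln([SO₂Cl₂]₀/[SO₂Cl₂])/k
Step 2: t = ln(1.3/0.74)/0.011
Step 3: t = ln(1.757)/0.011
Step 4: t = 0.5635/0.011 = 51.22 min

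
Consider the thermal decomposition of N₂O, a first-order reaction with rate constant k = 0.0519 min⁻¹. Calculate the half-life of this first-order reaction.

13.36 min

Step 1: For a first-order reaction, t₁/₂ = ln(2)/k
Step 2: t₁/₂ = ln(2)/0.0519
Step 3: t₁/₂ = 0.6931/0.0519 = 13.36 min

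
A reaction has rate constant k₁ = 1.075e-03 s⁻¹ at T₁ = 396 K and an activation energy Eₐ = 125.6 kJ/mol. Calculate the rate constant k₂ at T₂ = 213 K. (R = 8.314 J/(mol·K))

6.266e-18 s⁻¹

Step 1: Use the two-temperature Arrhenius form: ln(k₂/k₁) = -Eₐ/R × (1/T₂ - 1/T₁)
Step 2: Convert Eₐ to J/mol: 125.6 kJ/mol = 125600 J/mol
Step 3: 1/T₂ - 1/T₁ = 1/213 - 1/396 = 2.169583e-03 K⁻¹
Step 4: ln(k₂/k₁) = -125600/8.314 × 2.169583e-03 = -32.77600
Step 5: k₂ = k₁ × exp(-32.77600) = 1.075e-03 × 5.82860e-15 = 6.266e-18 s⁻¹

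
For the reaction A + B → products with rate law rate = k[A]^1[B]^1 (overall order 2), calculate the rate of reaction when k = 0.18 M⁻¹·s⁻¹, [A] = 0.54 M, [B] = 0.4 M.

0.03888 M/s

Step 1: The rate law is rate = k[A]^1[B]^1, overall order = 1+1 = 2
Step 2: Substitute values: rate = 0.18 × (0.54)^1 × (0.4)^1
Step 3: rate = 0.18 × 0.54 × 0.4 = 0.03888 M/s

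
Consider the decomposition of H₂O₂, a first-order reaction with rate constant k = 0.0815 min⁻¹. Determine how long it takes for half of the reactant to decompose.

8.505 min

Step 1: For a first-order reaction, t₁/₂ = ln(2)/k
Step 2: t₁/₂ = ln(2)/0.0815
Step 3: t₁/₂ = 0.6931/0.0815 = 8.505 min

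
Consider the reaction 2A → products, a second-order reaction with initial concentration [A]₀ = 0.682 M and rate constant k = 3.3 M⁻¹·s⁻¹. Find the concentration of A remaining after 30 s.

0.009954 M

Step 1: For a second-order reaction: 1/[A] = 1/[A]₀ + kt
Step 2: 1/[A] = 1/0.682 + 3.3 × 30
Step 3: 1/[A] = 1.466 + 99 = 100.5
Step 4: [A] = 1/100.5 = 0.009954 M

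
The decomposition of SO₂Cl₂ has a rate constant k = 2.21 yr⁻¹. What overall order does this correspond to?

first order (1)

Step 1: The units of k for an nth-order reaction are (concentration)^(1-n)·(time)⁻¹.
Step 2: Here k has units yr⁻¹, so the concentration exponent is 0.
Step 3: 1 - n = 0 ⇒ n = 1. The reaction is first order.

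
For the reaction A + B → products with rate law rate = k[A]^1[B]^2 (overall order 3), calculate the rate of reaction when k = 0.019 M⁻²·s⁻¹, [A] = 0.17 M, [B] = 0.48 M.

0.0007442 M/s

Step 1: The rate law is rate = k[A]^1[B]^2, overall order = 1+2 = 3
Step 2: Substitute values: rate = 0.019 × (0.17)^1 × (0.48)^2
Step 3: rate = 0.019 × 0.17 × 0.2304 = 0.000744192 M/s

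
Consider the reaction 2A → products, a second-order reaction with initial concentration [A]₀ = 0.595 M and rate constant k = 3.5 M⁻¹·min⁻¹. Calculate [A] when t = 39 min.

0.007237 M

Step 1: For a second-order reaction: 1/[A] = 1/[A]₀ + kt
Step 2: 1/[A] = 1/0.595 + 3.5 × 39
Step 3: 1/[A] = 1.681 + 136.5 = 138.2
Step 4: [A] = 1/138.2 = 0.007237 M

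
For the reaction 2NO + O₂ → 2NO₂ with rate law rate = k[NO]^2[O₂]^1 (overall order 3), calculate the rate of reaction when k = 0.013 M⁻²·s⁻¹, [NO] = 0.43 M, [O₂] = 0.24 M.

0.0005769 M/s

Step 1: The rate law is rate = k[NO]^2[O₂]^1, overall order = 2+1 = 3
Step 2: Substitute values: rate = 0.013 × (0.43)^2 × (0.24)^1
Step 3: rate = 0.013 × 0.1849 × 0.24 = 0.000576888 M/s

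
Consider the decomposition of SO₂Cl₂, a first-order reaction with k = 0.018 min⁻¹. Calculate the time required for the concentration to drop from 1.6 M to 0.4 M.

77.02 min

Step 1: For first-order: t = ln([SO₂Cl₂]₀/[SO₂Cl₂])/k
Step 2: t = ln(1.6/0.4)/0.018
Step 3: t = ln(4)/0.018
Step 4: t = 1.386/0.018 = 77.02 min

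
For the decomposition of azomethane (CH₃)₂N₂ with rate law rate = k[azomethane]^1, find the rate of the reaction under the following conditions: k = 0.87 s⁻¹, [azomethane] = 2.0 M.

1.74 M/s

Step 1: Identify the rate law: rate = k[azomethane]^1
Step 2: Substitute values: rate = 0.87 × (2.0)^1
Step 3: Calculate: rate = 0.87 × 2 = 1.74 M/s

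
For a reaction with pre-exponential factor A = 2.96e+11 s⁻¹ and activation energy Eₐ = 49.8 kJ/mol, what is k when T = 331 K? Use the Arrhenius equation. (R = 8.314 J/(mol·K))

4.09e+03 s⁻¹

Step 1: Use the Arrhenius equation: k = A × exp(-Eₐ/RT)
Step 2: Convert Eₐ to J/mol: 49.8 kJ/mol = 49800 J/mol
Step 3: Calculate the exponent: -Eₐ/(RT) = -49800/(8.314 × 331) = -18.09636
Step 4: k = 2.96e+11 × exp(-18.09636)
Step 5: k = 2.96e+11 × 1.38309e-08 = 4.0939e+03 s⁻¹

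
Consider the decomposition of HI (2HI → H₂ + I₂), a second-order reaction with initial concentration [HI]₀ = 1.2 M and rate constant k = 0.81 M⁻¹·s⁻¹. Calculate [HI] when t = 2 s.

0.4076 M

Step 1: For a second-order reaction: 1/[HI] = 1/[HI]₀ + kt
Step 2: 1/[HI] = 1/1.2 + 0.81 × 2
Step 3: 1/[HI] = 0.8333 + 1.62 = 2.453
Step 4: [HI] = 1/2.453 = 0.4076 M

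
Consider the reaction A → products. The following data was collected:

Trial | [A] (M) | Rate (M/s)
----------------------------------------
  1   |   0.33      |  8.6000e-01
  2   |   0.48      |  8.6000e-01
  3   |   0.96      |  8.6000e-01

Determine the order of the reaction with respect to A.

zeroth order (0)

Step 1: Compare trials - when concentration changes, rate stays constant.
Step 2: rate₂/rate₁ = 8.6000e-01/8.6000e-01 = 1
Step 3: [A]₂/[A]₁ = 0.48/0.33 = 1.455
Step 4: Since rate ratio ≈ (conc ratio)^0, the reaction is zeroth order.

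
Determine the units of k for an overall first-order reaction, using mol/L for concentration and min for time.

min⁻¹

Step 1: For overall order n, rate = k × (concentration)^n.
Step 2: Rate has units mol/L·min⁻¹; concentration term has units (mol/L)^1.
Step 3: k = rate / (concentration)^n, so units of k = (mol/L)^(1-1)·min⁻¹ = min⁻¹.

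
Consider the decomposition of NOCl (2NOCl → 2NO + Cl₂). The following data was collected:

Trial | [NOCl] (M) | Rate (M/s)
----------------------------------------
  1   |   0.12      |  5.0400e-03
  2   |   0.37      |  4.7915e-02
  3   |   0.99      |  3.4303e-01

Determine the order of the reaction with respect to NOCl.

second order (2)

Step 1: Compare trials to find order n where rate₂/rate₁ = ([NOCl]₂/[NOCl]₁)^n
Step 2: rate₂/rate₁ = 4.7915e-02/5.0400e-03 = 9.507
Step 3: [NOCl]₂/[NOCl]₁ = 0.37/0.12 = 3.083
Step 4: n = ln(9.507)/ln(3.083) = 2.00 ≈ 2
Step 5: The reaction is second order in NOCl.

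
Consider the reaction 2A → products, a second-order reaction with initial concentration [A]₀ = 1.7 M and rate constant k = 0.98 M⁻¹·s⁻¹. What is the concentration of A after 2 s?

0.3924 M

Step 1: For a second-order reaction: 1/[A] = 1/[A]₀ + kt
Step 2: 1/[A] = 1/1.7 + 0.98 × 2
Step 3: 1/[A] = 0.5882 + 1.96 = 2.548
Step 4: [A] = 1/2.548 = 0.3924 M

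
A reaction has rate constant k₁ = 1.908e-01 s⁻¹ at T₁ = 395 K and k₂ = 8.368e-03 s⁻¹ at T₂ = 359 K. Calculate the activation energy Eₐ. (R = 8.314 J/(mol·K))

102.4 kJ/mol

Step 1: Use the two-temperature Arrhenius form: ln(k₂/k₁) = -Eₐ/R × (1/T₂ - 1/T₁)
Step 2: ln(k₂/k₁) = ln(8.368e-03/1.908e-01) = ln(0.0438574) = -3.12681
Step 3: 1/T₂ - 1/T₁ = 1/359 - 1/395 = 2.538698e-04 K⁻¹
Step 4: Eₐ = -R × ln(k₂/k₁) / (1/T₂ - 1/T₁) = -8.314 × -3.12681 / 2.538698e-04
Step 5: Eₐ = 1.0240e+05 J/mol = 102.4 kJ/mol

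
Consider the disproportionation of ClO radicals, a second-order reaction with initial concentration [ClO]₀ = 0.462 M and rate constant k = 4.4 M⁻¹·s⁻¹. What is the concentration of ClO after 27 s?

0.008267 M

Step 1: For a second-order reaction: 1/[ClO] = 1/[ClO]₀ + kt
Step 2: 1/[ClO] = 1/0.462 + 4.4 × 27
Step 3: 1/[ClO] = 2.165 + 118.8 = 121
Step 4: [ClO] = 1/121 = 0.008267 M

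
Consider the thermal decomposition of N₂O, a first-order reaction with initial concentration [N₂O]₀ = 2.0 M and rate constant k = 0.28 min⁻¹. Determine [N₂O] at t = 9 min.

0.1609 M

Step 1: For a first-order reaction: [N₂O] = [N₂O]₀ × e^(-kt)
Step 2: [N₂O] = 2.0 × e^(-0.28 × 9)
Step 3: [N₂O] = 2.0 × e^(-2.52)
Step 4: [N₂O] = 2.0 × 0.0804596 = 0.1609 M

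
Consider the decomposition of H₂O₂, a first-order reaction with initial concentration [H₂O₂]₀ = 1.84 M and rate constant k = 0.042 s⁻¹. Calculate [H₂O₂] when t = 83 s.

0.05635 M

Step 1: For a first-order reaction: [H₂O₂] = [H₂O₂]₀ × e^(-kt)
Step 2: [H₂O₂] = 1.84 × e^(-0.042 × 83)
Step 3: [H₂O₂] = 1.84 × e^(-3.486)
Step 4: [H₂O₂] = 1.84 × 0.0306231 = 0.05635 M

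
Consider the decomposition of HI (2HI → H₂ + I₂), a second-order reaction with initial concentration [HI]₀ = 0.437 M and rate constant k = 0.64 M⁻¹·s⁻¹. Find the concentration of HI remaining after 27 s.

0.0511 M

Step 1: For a second-order reaction: 1/[HI] = 1/[HI]₀ + kt
Step 2: 1/[HI] = 1/0.437 + 0.64 × 27
Step 3: 1/[HI] = 2.288 + 17.28 = 19.57
Step 4: [HI] = 1/19.57 = 0.0511 M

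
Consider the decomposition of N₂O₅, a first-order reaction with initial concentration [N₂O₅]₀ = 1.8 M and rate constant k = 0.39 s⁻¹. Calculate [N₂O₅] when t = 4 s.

0.3782 M

Step 1: For a first-order reaction: [N₂O₅] = [N₂O₅]₀ × e^(-kt)
Step 2: [N₂O₅] = 1.8 × e^(-0.39 × 4)
Step 3: [N₂O₅] = 1.8 × e^(-1.56)
Step 4: [N₂O₅] = 1.8 × 0.210136 = 0.3782 M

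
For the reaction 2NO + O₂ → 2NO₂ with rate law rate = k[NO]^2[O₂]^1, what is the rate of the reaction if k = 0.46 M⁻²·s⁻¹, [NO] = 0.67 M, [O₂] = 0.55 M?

0.1136 M/s

Step 1: The rate law is rate = k[NO]^2[O₂]^1
Step 2: Substitute: rate = 0.46 × (0.67)^2 × (0.55)^1
Step 3: rate = 0.46 × 0.4489 × 0.55 = 0.113572 M/s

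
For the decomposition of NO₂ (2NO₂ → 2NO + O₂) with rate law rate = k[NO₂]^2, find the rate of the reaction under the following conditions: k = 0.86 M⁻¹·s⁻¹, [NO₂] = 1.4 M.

1.686 M/s

Step 1: Identify the rate law: rate = k[NO₂]^2
Step 2: Substitute values: rate = 0.86 × (1.4)^2
Step 3: Calculate: rate = 0.86 × 1.96 = 1.6856 M/s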